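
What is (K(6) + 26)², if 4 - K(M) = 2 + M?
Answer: 484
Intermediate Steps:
K(M) = 2 - M (K(M) = 4 - (2 + M) = 4 + (-2 - M) = 2 - M)
(K(6) + 26)² = ((2 - 1*6) + 26)² = ((2 - 6) + 26)² = (-4 + 26)² = 22² = 484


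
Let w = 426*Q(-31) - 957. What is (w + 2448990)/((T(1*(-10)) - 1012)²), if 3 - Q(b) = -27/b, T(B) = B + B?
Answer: 25305713/11005248 ≈ 2.2994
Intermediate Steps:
T(B) = 2*B
Q(b) = 3 + 27/b (Q(b) = 3 - (-27)/b = 3 + 27/b)
w = -1551/31 (w = 426*(3 + 27/(-31)) - 957 = 426*(3 + 27*(-1/31)) - 957 = 426*(3 - 27/31) - 957 = 426*(66/31) - 957 = 28116/31 - 957 = -1551/31 ≈ -50.032)
(w + 2448990)/((T(1*(-10)) - 1012)²) = (-1551/31 + 2448990)/((2*(1*(-10)) - 1012)²) = 75917139/(31*((2*(-10) - 1012)²)) = 75917139/(31*((-20 - 1012)²)) = 75917139/(31*((-1032)²)) = (75917139/31)/1065024 = (75917139/31)*(1/1065024) = 25305713/11005248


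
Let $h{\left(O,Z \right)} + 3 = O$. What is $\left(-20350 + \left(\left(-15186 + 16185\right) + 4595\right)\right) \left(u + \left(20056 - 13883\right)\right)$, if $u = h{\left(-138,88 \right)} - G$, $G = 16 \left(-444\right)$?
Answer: $-193834816$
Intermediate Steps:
$G = -7104$
$h{\left(O,Z \right)} = -3 + O$
$u = 6963$ ($u = \left(-3 - 138\right) - -7104 = -141 + 7104 = 6963$)
$\left(-20350 + \left(\left(-15186 + 16185\right) + 4595\right)\right) \left(u + \left(20056 - 13883\right)\right) = \left(-20350 + \left(\left(-15186 + 16185\right) + 4595\right)\right) \left(6963 + \left(20056 - 13883\right)\right) = \left(-20350 + \left(999 + 4595\right)\right) \left(6963 + 6173\right) = \left(-20350 + 5594\right) 13136 = \left(-14756\right) 13136 = -193834816$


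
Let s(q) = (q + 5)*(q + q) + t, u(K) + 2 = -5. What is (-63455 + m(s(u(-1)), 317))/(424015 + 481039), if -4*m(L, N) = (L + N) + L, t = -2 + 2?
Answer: -254193/3620216 ≈ -0.070215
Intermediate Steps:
u(K) = -7 (u(K) = -2 - 5 = -7)
t = 0
s(q) = 2*q*(5 + q) (s(q) = (q + 5)*(q + q) + 0 = (5 + q)*(2*q) + 0 = 2*q*(5 + q) + 0 = 2*q*(5 + q))
m(L, N) = -L/2 - N/4 (m(L, N) = -((L + N) + L)/4 = -(N + 2*L)/4 = -L/2 - N/4)
(-63455 + m(s(u(-1)), 317))/(424015 + 481039) = (-63455 + (-(-7)*(5 - 7) - ¼*317))/(424015 + 481039) = (-63455 + (-(-7)*(-2) - 317/4))/905054 = (-63455 + (-½*28 - 317/4))*(1/905054) = (-63455 + (-14 - 317/4))*(1/905054) = (-63455 - 373/4)*(1/905054) = -254193/4*1/905054 = -254193/3620216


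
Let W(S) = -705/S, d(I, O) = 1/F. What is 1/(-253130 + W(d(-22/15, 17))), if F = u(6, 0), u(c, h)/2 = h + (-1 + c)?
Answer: -1/260180 ≈ -3.8435e-6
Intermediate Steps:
u(c, h) = -2 + 2*c + 2*h (u(c, h) = 2*(h + (-1 + c)) = 2*(-1 + c + h) = -2 + 2*c + 2*h)
F = 10 (F = -2 + 2*6 + 2*0 = -2 + 12 + 0 = 10)
d(I, O) = 1/10
1/(-253130 + W(d(-22/15, 17))) = 1/(-253130 - 705/1/10) = 1/(-253130 - 705*10) = 1/(-253130 - 7050) = 1/(-260180) = -1/260180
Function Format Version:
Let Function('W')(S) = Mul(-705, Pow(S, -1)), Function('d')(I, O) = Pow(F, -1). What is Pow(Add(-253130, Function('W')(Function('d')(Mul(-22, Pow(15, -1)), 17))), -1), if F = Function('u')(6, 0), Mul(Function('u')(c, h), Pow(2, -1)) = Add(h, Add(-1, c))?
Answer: Rational(-1, 260180) ≈ -3.8435e-6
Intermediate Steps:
Function('u')(c, h) = Add(-2, Mul(2, c), Mul(2, h)) (Function('u')(c, h) = Mul(2, Add(h, Add(-1, c))) = Mul(2, Add(-1, c, h)) = Add(-2, Mul(2, c), Mul(2, h)))
F = 10 (F = Add(-2, Mul(2, 6), Mul(2, 0)) = Add(-2, 12, 0) = 10)
Function('d')(I, O) = Rational(1, 10) (Function('d')(I, O) = Pow(10, -1) = Rational(1, 10))
Pow(Add(-253130, Function('W')(Function('d')(Mul(-22, Pow(15, -1)), 17))), -1) = Pow(Add(-253130, Mul(-705, Pow(Rational(1, 10), -1))), -1) = Pow(Add(-253130, Mul(-705, 10)), -1) = Pow(Add(-253130, -7050), -1) = Pow(-260180, -1) = Rational(-1, 260180)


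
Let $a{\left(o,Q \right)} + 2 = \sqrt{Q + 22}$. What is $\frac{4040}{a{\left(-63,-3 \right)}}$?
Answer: $\frac{1616}{3} + \frac{808 \sqrt{19}}{3} \approx 1712.7$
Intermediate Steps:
$a{\left(o,Q \right)} = -2 + \sqrt{22 + Q}$ ($a{\left(o,Q \right)} = -2 + \sqrt{Q + 22} = -2 + \sqrt{22 + Q}$)
$\frac{4040}{a{\left(-63,-3 \right)}} = \frac{4040}{-2 + \sqrt{22 - 3}} = \frac{4040}{-2 + \sqrt{19}}$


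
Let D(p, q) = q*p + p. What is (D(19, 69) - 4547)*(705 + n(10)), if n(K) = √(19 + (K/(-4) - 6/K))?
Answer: -2267985 - 3217*√1590/10 ≈ -2.2808e+6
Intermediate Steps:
D(p, q) = p + p*q (D(p, q) = p*q + p = p + p*q)
n(K) = √(19 - 6/K - K/4) (n(K) = √(19 + (K*(-¼) - 6/K)) = √(19 + (-K/4 - 6/K)) = √(19 + (-6/K - K/4)) = √(19 - 6/K - K/4))
(D(19, 69) - 4547)*(705 + n(10)) = (19*(1 + 69) - 4547)*(705 + √(76 - 1*10 - 24/10)/2) = (19*70 - 4547)*(705 + √(76 - 10 - 24*⅒)/2) = (1330 - 4547)*(705 + √(76 - 10 - 12/5)/2) = -3217*(705 + √(318/5)/2) = -3217*(705 + (√1590/5)/2) = -3217*(705 + √1590/10) = -2267985 - 3217*√1590/10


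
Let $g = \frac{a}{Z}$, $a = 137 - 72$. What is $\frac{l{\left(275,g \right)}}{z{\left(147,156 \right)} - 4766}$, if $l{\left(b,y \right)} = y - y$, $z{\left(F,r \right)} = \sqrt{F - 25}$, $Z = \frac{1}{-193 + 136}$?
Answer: $0$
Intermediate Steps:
$a = 65$ ($a = 137 - 72 = 65$)
$Z = - \frac{1}{57}$ ($Z = \frac{1}{-57} = - \frac{1}{57} \approx -0.017544$)
$z{\left(F,r \right)} = \sqrt{-25 + F}$
$g = -3705$ ($g = \frac{65}{- \frac{1}{57}} = 65 \left(-57\right) = -3705$)
$l{\left(b,y \right)} = 0$
$\frac{l{\left(275,g \right)}}{z{\left(147,156 \right)} - 4766} = \frac{0}{\sqrt{-25 + 147} - 4766} = \frac{0}{\sqrt{122} - 4766} = \frac{0}{-4766 + \sqrt{122}} = 0$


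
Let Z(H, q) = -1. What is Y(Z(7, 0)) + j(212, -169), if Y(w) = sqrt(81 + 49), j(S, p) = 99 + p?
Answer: -70 + sqrt(130) ≈ -58.598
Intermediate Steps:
Y(w) = sqrt(130)
Y(Z(7, 0)) + j(212, -169) = sqrt(130) + (99 - 169) = sqrt(130) - 70 = -70 + sqrt(130)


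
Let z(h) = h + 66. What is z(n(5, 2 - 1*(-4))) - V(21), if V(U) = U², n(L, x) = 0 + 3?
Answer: -372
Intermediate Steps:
n(L, x) = 3
z(h) = 66 + h
z(n(5, 2 - 1*(-4))) - V(21) = (66 + 3) - 1*21² = 69 - 1*441 = 69 - 441 = -372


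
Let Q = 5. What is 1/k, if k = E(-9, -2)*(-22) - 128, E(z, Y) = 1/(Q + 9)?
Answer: -7/907 ≈ -0.0077178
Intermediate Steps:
E(z, Y) = 1/14 (E(z, Y) = 1/(5 + 9) = 1/14)
k = -907/7 (k = (1/14)*(-22) - 128 = -11/7 - 128 = -907/7 ≈ -129.57)
1/k = 1/(-907/7) = -7/907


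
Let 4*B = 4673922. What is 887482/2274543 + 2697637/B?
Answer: 4781931177328/1771839427941 ≈ 2.6989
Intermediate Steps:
B = 2336961/2 (B = (¼)*4673922 = 2336961/2 ≈ 1.1685e+6)
887482/2274543 + 2697637/B = 887482/2274543 + 2697637/(2336961/2) = 887482*(1/2274543) + 2697637*(2/2336961) = 887482/2274543 + 5395274/2336961 = 4781931177328/1771839427941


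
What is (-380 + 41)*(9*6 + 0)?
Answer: -18306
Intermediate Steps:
(-380 + 41)*(9*6 + 0) = -339*(54 + 0) = -339*54 = -18306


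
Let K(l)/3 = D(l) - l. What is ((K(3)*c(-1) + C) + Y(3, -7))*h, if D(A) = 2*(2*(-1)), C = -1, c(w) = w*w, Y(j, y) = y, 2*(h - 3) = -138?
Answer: 1914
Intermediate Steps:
h = -66 (h = 3 + (½)*(-138) = 3 - 69 = -66)
c(w) = w²
D(A) = -4 (D(A) = 2*(-2) = -4)
K(l) = -12 - 3*l (K(l) = 3*(-4 - l) = -12 - 3*l)
((K(3)*c(-1) + C) + Y(3, -7))*h = (((-12 - 3*3)*(-1)² - 1) - 7)*(-66) = (((-12 - 9)*1 - 1) - 7)*(-66) = ((-21*1 - 1) - 7)*(-66) = ((-21 - 1) - 7)*(-66) = (-22 - 7)*(-66) = -29*(-66) = 1914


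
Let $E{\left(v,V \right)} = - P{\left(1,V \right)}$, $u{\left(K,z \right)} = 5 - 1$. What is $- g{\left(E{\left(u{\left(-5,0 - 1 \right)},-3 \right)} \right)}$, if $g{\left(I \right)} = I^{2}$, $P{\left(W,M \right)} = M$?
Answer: $-9$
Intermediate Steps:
$u{\left(K,z \right)} = 4$
$E{\left(v,V \right)} = - V$
$- g{\left(E{\left(u{\left(-5,0 - 1 \right)},-3 \right)} \right)} = - \left(\left(-1\right) \left(-3\right)\right)^{2} = - 3^{2} = \left(-1\right) 9 = -9$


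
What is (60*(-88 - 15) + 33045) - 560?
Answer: 26305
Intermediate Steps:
(60*(-88 - 15) + 33045) - 560 = (60*(-103) + 33045) - 560 = (-6180 + 33045) - 560 = 26865 - 560 = 26305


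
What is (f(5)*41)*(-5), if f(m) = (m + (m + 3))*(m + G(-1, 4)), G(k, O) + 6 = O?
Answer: -7995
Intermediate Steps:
G(k, O) = -6 + O
f(m) = (-2 + m)*(3 + 2*m) (f(m) = (m + (m + 3))*(m + (-6 + 4)) = (m + (3 + m))*(m - 2) = (3 + 2*m)*(-2 + m) = (-2 + m)*(3 + 2*m))
(f(5)*41)*(-5) = ((-6 - 1*5 + 2*5²)*41)*(-5) = ((-6 - 5 + 2*25)*41)*(-5) = ((-6 - 5 + 50)*41)*(-5) = (39*41)*(-5) = 1599*(-5) = -7995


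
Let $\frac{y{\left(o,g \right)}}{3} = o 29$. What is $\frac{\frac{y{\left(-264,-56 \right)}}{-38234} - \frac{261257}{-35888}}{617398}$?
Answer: $\frac{5406587861}{423578799048608} \approx 1.2764 \cdot 10^{-5}$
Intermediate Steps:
$y{\left(o,g \right)} = 87 o$ ($y{\left(o,g \right)} = 3 o 29 = 3 \cdot 29 o = 87 o$)
$\frac{\frac{y{\left(-264,-56 \right)}}{-38234} - \frac{261257}{-35888}}{617398} = \frac{\frac{87 \left(-264\right)}{-38234} - \frac{261257}{-35888}}{617398} = \left(\left(-22968\right) \left(- \frac{1}{38234}\right) - - \frac{261257}{35888}\right) \frac{1}{617398} = \left(\frac{11484}{19117} + \frac{261257}{35888}\right) \frac{1}{617398} = \frac{5406587861}{686070896} \cdot \frac{1}{617398} = \frac{5406587861}{423578799048608}$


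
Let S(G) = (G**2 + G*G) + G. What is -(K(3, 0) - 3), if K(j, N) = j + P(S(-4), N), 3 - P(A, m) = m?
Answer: -3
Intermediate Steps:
S(G) = G + 2*G**2 (S(G) = (G**2 + G**2) + G = 2*G**2 + G = G + 2*G**2)
P(A, m) = 3 - m
K(j, N) = 3 + j - N (K(j, N) = j + (3 - N) = 3 + j - N)
-(K(3, 0) - 3) = -((3 + 3 - 1*0) - 3) = -((3 + 3 + 0) - 3) = -(6 - 3) = -1*3 = -3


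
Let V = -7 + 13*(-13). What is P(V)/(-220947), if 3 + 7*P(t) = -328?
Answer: 331/1546629 ≈ 0.00021401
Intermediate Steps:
V = -176 (V = -7 - 169 = -176)
P(t) = -331/7 (P(t) = -3/7 + (⅐)*(-328) = -3/7 - 328/7 = -331/7)
P(V)/(-220947) = -331/7/(-220947) = -331/7*(-1/220947) = 331/1546629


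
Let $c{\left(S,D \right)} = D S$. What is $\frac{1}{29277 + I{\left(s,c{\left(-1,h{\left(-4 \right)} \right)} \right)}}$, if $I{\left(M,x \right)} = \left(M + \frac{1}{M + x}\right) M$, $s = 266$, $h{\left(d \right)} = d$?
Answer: $\frac{135}{13504588} \approx 9.9966 \cdot 10^{-6}$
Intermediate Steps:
$I{\left(M,x \right)} = M \left(M + \frac{1}{M + x}\right)$
$\frac{1}{29277 + I{\left(s,c{\left(-1,h{\left(-4 \right)} \right)} \right)}} = \frac{1}{29277 + \frac{266 \left(1 + 266^{2} + 266 \left(\left(-4\right) \left(-1\right)\right)\right)}{266 - -4}} = \frac{1}{29277 + \frac{266 \left(1 + 70756 + 266 \cdot 4\right)}{266 + 4}} = \frac{1}{29277 + \frac{266 \left(1 + 70756 + 1064\right)}{270}} = \frac{1}{29277 + 266 \cdot \frac{1}{270} \cdot 71821} = \frac{1}{29277 + \frac{9552193}{135}} = \frac{1}{\frac{13504588}{135}} = \frac{135}{13504588}$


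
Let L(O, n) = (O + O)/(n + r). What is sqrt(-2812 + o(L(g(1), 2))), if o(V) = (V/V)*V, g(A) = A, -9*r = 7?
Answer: I*sqrt(340054)/11 ≈ 53.013*I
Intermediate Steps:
r = -7/9 (r = -1/9*7 = -7/9 ≈ -0.77778)
L(O, n) = 2*O/(-7/9 + n) (L(O, n) = (O + O)/(n - 7/9) = (2*O)/(-7/9 + n) = 2*O/(-7/9 + n))
o(V) = V (o(V) = 1*V = V)
sqrt(-2812 + o(L(g(1), 2))) = sqrt(-2812 + 18*1/(-7 + 9*2)) = sqrt(-2812 + 18*1/(-7 + 18)) = sqrt(-2812 + 18*1/11) = sqrt(-2812 + 18*1*(1/11)) = sqrt(-2812 + 18/11) = sqrt(-30914/11) = I*sqrt(340054)/11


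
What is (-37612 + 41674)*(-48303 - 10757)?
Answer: -239901720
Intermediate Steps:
(-37612 + 41674)*(-48303 - 10757) = 4062*(-59060) = -239901720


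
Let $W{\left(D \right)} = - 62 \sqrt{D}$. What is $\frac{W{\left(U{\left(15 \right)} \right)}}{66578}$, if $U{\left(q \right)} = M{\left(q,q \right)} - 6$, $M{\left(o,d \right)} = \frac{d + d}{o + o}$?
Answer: $- \frac{31 i \sqrt{5}}{33289} \approx - 0.0020823 i$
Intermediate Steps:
$M{\left(o,d \right)} = \frac{d}{o}$ ($M{\left(o,d \right)} = \frac{2 d}{2 o} = 2 d \frac{1}{2 o} = \frac{d}{o}$)
$U{\left(q \right)} = -5$ ($U{\left(q \right)} = \frac{q}{q} - 6 = 1 - 6 = -5$)
$\frac{W{\left(U{\left(15 \right)} \right)}}{66578} = \frac{\left(-62\right) \sqrt{-5}}{66578} = - 62 i \sqrt{5} \cdot \frac{1}{66578} = - \frac{31 i \sqrt{5}}{33289}$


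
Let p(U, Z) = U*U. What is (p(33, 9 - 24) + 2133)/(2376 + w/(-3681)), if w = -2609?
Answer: 11860182/8748665 ≈ 1.3557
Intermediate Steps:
p(U, Z) = U**2
(p(33, 9 - 24) + 2133)/(2376 + w/(-3681)) = (33**2 + 2133)/(2376 - 2609/(-3681)) = (1089 + 2133)/(2376 - 2609*(-1/3681)) = 3222/(2376 + 2609/3681) = 3222/(8748665/3681) = 3222*(3681/8748665) = 11860182/8748665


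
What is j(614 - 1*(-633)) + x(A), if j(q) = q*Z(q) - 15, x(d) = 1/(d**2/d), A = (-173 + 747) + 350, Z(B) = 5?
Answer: 5747281/924 ≈ 6220.0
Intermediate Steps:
A = 924 (A = 574 + 350 = 924)
x(d) = 1/d
j(q) = -15 + 5*q (j(q) = q*5 - 15 = 5*q - 15 = -15 + 5*q)
j(614 - 1*(-633)) + x(A) = (-15 + 5*(614 - 1*(-633))) + 1/924 = (-15 + 5*(614 + 633)) + 1/924 = (-15 + 5*1247) + 1/924 = (-15 + 6235) + 1/924 = 6220 + 1/924 = 5747281/924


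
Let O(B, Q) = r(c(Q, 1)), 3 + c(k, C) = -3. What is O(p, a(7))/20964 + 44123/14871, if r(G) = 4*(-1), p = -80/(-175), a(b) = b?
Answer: 77077924/25979637 ≈ 2.9669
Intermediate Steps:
p = 16/35 (p = -80*(-1/175) = 16/35 ≈ 0.45714)
c(k, C) = -6 (c(k, C) = -3 - 3 = -6)
r(G) = -4
O(B, Q) = -4
O(p, a(7))/20964 + 44123/14871 = -4/20964 + 44123/14871 = -4*1/20964 + 44123*(1/14871) = -1/5241 + 44123/14871 = 77077924/25979637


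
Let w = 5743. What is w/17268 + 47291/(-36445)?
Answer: -607317353/629332260 ≈ -0.96502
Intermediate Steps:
w/17268 + 47291/(-36445) = 5743/17268 + 47291/(-36445) = 5743*(1/17268) + 47291*(-1/36445) = 5743/17268 - 47291/36445 = -607317353/629332260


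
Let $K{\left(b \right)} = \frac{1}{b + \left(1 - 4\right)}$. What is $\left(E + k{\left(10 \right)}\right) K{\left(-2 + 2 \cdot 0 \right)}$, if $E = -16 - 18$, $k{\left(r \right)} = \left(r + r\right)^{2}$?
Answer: $- \frac{366}{5} \approx -73.2$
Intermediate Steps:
$k{\left(r \right)} = 4 r^{2}$ ($k{\left(r \right)} = \left(2 r\right)^{2} = 4 r^{2}$)
$K{\left(b \right)} = \frac{1}{-3 + b}$ ($K{\left(b \right)} = \frac{1}{b - 3} = \frac{1}{-3 + b}$)
$E = -34$ ($E = -16 - 18 = -34$)
$\left(E + k{\left(10 \right)}\right) K{\left(-2 + 2 \cdot 0 \right)} = \frac{-34 + 4 \cdot 10^{2}}{-3 + \left(-2 + 2 \cdot 0\right)} = \frac{-34 + 4 \cdot 100}{-3 + \left(-2 + 0\right)} = \frac{-34 + 400}{-3 - 2} = \frac{366}{-5} = 366 \left(- \frac{1}{5}\right) = - \frac{366}{5}$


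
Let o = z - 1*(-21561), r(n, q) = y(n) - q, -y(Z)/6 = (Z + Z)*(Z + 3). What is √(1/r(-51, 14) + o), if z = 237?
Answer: √18828504206410/29390 ≈ 147.64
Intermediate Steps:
y(Z) = -12*Z*(3 + Z) (y(Z) = -6*(Z + Z)*(Z + 3) = -6*2*Z*(3 + Z) = -12*Z*(3 + Z))
r(n, q) = -q - 12*n*(3 + n) (r(n, q) = -12*n*(3 + n) - q = -q - 12*n*(3 + n))
o = 21798 (o = 237 - 1*(-21561) = 237 + 21561 = 21798)
√(1/r(-51, 14) + o) = √(1/(-1*14 - 12*(-51)*(3 - 51)) + 21798) = √(1/(-14 - 12*(-51)*(-48)) + 21798) = √(1/(-14 - 29376) + 21798) = √(1/(-29390) + 21798) = √(-1/29390 + 21798) = √(640643219/29390) = √18828504206410/29390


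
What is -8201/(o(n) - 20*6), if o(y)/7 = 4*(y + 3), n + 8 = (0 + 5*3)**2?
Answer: -8201/6040 ≈ -1.3578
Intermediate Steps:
n = 217 (n = -8 + (0 + 5*3)**2 = -8 + (0 + 15)**2 = -8 + 15**2 = -8 + 225 = 217)
o(y) = 84 + 28*y (o(y) = 7*(4*(y + 3)) = 7*(4*(3 + y)) = 7*(12 + 4*y) = 84 + 28*y)
-8201/(o(n) - 20*6) = -8201/((84 + 28*217) - 20*6) = -8201/((84 + 6076) - 120) = -8201/(6160 - 120) = -8201/6040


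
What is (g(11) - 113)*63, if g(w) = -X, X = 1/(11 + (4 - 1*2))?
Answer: -92610/13 ≈ -7123.8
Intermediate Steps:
X = 1/13 (X = 1/(11 + (4 - 2)) = 1/(11 + 2) = 1/13 ≈ 0.076923)
g(w) = -1/13 (g(w) = -1*1/13 = -1/13)
(g(11) - 113)*63 = (-1/13 - 113)*63 = -1470/13*63 = -92610/13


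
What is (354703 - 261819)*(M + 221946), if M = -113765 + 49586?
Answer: 14654030028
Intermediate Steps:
M = -64179
(354703 - 261819)*(M + 221946) = (354703 - 261819)*(-64179 + 221946) = 92884*157767 = 14654030028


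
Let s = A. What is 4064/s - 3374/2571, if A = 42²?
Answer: 374734/377937 ≈ 0.99152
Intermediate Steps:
A = 1764
s = 1764
4064/s - 3374/2571 = 4064/1764 - 3374/2571 = 4064*(1/1764) - 3374*1/2571 = 1016/441 - 3374/2571 = 374734/377937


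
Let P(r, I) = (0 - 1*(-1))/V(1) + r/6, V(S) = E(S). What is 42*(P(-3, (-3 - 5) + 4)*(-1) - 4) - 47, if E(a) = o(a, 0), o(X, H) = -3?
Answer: -180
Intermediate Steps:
E(a) = -3
V(S) = -3
P(r, I) = -⅓ + r/6 (P(r, I) = (0 - 1*(-1))/(-3) + r/6 = (0 + 1)*(-⅓) + r*(⅙) = 1*(-⅓) + r/6 = -⅓ + r/6)
42*(P(-3, (-3 - 5) + 4)*(-1) - 4) - 47 = 42*((-⅓ + (⅙)*(-3))*(-1) - 4) - 47 = 42*((-⅓ - ½)*(-1) - 4) - 47 = 42*(-⅚*(-1) - 4) - 47 = 42*(⅚ - 4) - 47 = 42*(-19/6) - 47 = -133 - 47 = -180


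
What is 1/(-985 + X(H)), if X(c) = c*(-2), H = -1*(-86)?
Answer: -1/1157 ≈ -0.00086430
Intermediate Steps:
H = 86
X(c) = -2*c
1/(-985 + X(H)) = 1/(-985 - 2*86) = 1/(-985 - 172) = 1/(-1157) = -1/1157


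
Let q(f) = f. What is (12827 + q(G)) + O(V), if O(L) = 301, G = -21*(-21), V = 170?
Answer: 13569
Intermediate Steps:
G = 441
(12827 + q(G)) + O(V) = (12827 + 441) + 301 = 13268 + 301 = 13569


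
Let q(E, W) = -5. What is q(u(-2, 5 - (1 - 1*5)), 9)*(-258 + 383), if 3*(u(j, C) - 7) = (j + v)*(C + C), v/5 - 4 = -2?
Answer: -625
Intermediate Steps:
v = 10 (v = 20 + 5*(-2) = 20 - 10 = 10)
u(j, C) = 7 + 2*C*(10 + j)/3 (u(j, C) = 7 + ((j + 10)*(C + C))/3 = 7 + ((10 + j)*(2*C))/3 = 7 + (2*C*(10 + j))/3 = 7 + 2*C*(10 + j)/3)
q(u(-2, 5 - (1 - 1*5)), 9)*(-258 + 383) = -5*(-258 + 383) = -5*125 = -625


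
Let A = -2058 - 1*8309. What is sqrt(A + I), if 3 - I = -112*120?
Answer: 2*sqrt(769) ≈ 55.462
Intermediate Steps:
I = 13443 (I = 3 - (-112)*120 = 3 - 1*(-13440) = 3 + 13440 = 13443)
A = -10367 (A = -2058 - 8309 = -10367)
sqrt(A + I) = sqrt(-10367 + 13443) = sqrt(3076) = 2*sqrt(769)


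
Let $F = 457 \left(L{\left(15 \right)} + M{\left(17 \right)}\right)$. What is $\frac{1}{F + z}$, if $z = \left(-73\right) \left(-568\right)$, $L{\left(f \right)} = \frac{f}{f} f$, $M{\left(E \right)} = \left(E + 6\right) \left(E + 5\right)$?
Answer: $\frac{1}{279561} \approx 3.577 \cdot 10^{-6}$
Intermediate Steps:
$M{\left(E \right)} = \left(5 + E\right) \left(6 + E\right)$ ($M{\left(E \right)} = \left(6 + E\right) \left(5 + E\right) = \left(5 + E\right) \left(6 + E\right)$)
$L{\left(f \right)} = f$ ($L{\left(f \right)} = 1 f = f$)
$F = 238097$ ($F = 457 \left(15 + \left(30 + 17^{2} + 11 \cdot 17\right)\right) = 457 \left(15 + \left(30 + 289 + 187\right)\right) = 457 \left(15 + 506\right) = 457 \cdot 521 = 238097$)
$z = 41464$
$\frac{1}{F + z} = \frac{1}{238097 + 41464} = \frac{1}{279561}$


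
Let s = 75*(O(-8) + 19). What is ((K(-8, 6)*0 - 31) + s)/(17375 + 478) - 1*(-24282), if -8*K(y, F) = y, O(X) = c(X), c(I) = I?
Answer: 433507340/17853 ≈ 24282.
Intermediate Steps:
O(X) = X
K(y, F) = -y/8
s = 825 (s = 75*(-8 + 19) = 75*11 = 825)
((K(-8, 6)*0 - 31) + s)/(17375 + 478) - 1*(-24282) = ((-⅛*(-8)*0 - 31) + 825)/(17375 + 478) - 1*(-24282) = ((1*0 - 31) + 825)/17853 + 24282 = ((0 - 31) + 825)*(1/17853) + 24282 = (-31 + 825)*(1/17853) + 24282 = 794*(1/17853) + 24282 = 794/17853 + 24282 = 433507340/17853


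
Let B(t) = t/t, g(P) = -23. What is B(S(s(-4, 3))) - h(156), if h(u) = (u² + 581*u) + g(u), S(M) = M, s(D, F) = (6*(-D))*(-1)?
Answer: -114948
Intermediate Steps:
s(D, F) = 6*D (s(D, F) = -6*D*(-1) = 6*D)
B(t) = 1
h(u) = -23 + u² + 581*u (h(u) = (u² + 581*u) - 23 = -23 + u² + 581*u)
B(S(s(-4, 3))) - h(156) = 1 - (-23 + 156² + 581*156) = 1 - (-23 + 24336 + 90636) = 1 - 1*114949 = 1 - 114949 = -114948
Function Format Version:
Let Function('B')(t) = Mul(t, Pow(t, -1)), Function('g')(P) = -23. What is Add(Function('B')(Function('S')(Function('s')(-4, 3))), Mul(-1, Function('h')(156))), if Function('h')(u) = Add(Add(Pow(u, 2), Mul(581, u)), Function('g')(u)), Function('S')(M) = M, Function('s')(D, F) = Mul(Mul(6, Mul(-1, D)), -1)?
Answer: -114948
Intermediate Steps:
Function('s')(D, F) = Mul(6, D) (Function('s')(D, F) = Mul(Mul(-6, D), -1) = Mul(6, D))
Function('B')(t) = 1
Function('h')(u) = Add(-23, Pow(u, 2), Mul(581, u)) (Function('h')(u) = Add(Add(Pow(u, 2), Mul(581, u)), -23) = Add(-23, Pow(u, 2), Mul(581, u)))
Add(Function('B')(Function('S')(Function('s')(-4, 3))), Mul(-1, Function('h')(156))) = Add(1, Mul(-1, Add(-23, Pow(156, 2), Mul(581, 156)))) = Add(1, Mul(-1, Add(-23, 24336, 90636))) = Add(1, Mul(-1, 114949)) = Add(1, -114949) = -114948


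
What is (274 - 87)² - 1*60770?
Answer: -25801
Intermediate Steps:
(274 - 87)² - 1*60770 = 187² - 60770 = 34969 - 60770 = -25801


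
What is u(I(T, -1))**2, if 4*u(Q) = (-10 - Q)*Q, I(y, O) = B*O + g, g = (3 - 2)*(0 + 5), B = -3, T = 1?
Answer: 1296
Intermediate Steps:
g = 5 (g = 1*5 = 5)
I(y, O) = 5 - 3*O (I(y, O) = -3*O + 5 = 5 - 3*O)
u(Q) = Q*(-10 - Q)/4 (u(Q) = ((-10 - Q)*Q)/4 = (Q*(-10 - Q))/4 = Q*(-10 - Q)/4)
u(I(T, -1))**2 = (-(5 - 3*(-1))*(10 + (5 - 3*(-1)))/4)**2 = (-(5 + 3)*(10 + (5 + 3))/4)**2 = (-1/4*8*(10 + 8))**2 = (-1/4*8*18)**2 = (-36)**2 = 1296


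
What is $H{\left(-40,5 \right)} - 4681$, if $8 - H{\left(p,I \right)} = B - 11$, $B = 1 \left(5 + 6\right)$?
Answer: $-4673$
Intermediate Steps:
$B = 11$ ($B = 1 \cdot 11 = 11$)
$H{\left(p,I \right)} = 8$ ($H{\left(p,I \right)} = 8 - \left(11 - 11\right) = 8 - 0 = 8 + 0 = 8$)
$H{\left(-40,5 \right)} - 4681 = 8 - 4681 = -4673$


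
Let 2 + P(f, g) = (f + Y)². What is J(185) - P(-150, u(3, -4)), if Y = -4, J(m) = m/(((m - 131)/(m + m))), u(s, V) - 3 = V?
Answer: -606053/27 ≈ -22446.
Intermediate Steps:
u(s, V) = 3 + V
J(m) = 2*m²/(-131 + m) (J(m) = m/(((-131 + m)/((2*m)))) = m/(((-131 + m)*(1/(2*m)))) = m/(((-131 + m)/(2*m))) = m*(2*m/(-131 + m)) = 2*m²/(-131 + m))
P(f, g) = -2 + (-4 + f)² (P(f, g) = -2 + (f - 4)² = -2 + (-4 + f)²)
J(185) - P(-150, u(3, -4)) = 2*185²/(-131 + 185) - (-2 + (-4 - 150)²) = 2*34225/54 - (-2 + (-154)²) = 2*34225*(1/54) - (-2 + 23716) = 34225/27 - 1*23714 = 34225/27 - 23714 = -606053/27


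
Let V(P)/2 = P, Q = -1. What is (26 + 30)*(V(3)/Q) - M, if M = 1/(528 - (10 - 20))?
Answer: -180769/538 ≈ -336.00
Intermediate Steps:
V(P) = 2*P
M = 1/538 (M = 1/(528 - 1*(-10)) = 1/(528 + 10) = 1/538 ≈ 0.0018587)
(26 + 30)*(V(3)/Q) - M = (26 + 30)*((2*3)/(-1)) - 1*1/538 = 56*(6*(-1)) - 1/538 = 56*(-6) - 1/538 = -336 - 1/538 = -180769/538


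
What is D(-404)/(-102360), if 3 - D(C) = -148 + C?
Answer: -37/6824 ≈ -0.0054220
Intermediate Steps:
D(C) = 151 - C (D(C) = 3 - (-148 + C) = 3 + (148 - C) = 151 - C)
D(-404)/(-102360) = (151 - 1*(-404))/(-102360) = (151 + 404)*(-1/102360) = 555*(-1/102360) = -37/6824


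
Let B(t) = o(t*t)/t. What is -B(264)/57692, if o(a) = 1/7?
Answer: -1/106614816 ≈ -9.3796e-9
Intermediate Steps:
o(a) = ⅐
B(t) = 1/(7*t)
-B(264)/57692 = -(⅐)/264/57692 = -(⅐)*(1/264)/57692 = -1/(1848*57692) = -1*1/106614816 = -1/106614816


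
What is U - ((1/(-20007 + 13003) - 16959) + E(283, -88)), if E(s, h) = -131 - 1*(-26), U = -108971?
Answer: -643716627/7004 ≈ -91907.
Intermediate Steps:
E(s, h) = -105 (E(s, h) = -131 + 26 = -105)
U - ((1/(-20007 + 13003) - 16959) + E(283, -88)) = -108971 - ((1/(-20007 + 13003) - 16959) - 105) = -108971 - ((1/(-7004) - 16959) - 105) = -108971 - ((-1/7004 - 16959) - 105) = -108971 - (-118780837/7004 - 105) = -108971 - 1*(-119516257/7004) = -108971 + 119516257/7004 = -643716627/7004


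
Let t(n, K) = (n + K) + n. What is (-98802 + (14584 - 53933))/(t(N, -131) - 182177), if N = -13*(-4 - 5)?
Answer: 138151/182074 ≈ 0.75876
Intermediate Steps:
N = 117 (N = -13*(-9) = 117)
t(n, K) = K + 2*n (t(n, K) = (K + n) + n = K + 2*n)
(-98802 + (14584 - 53933))/(t(N, -131) - 182177) = (-98802 + (14584 - 53933))/((-131 + 2*117) - 182177) = (-98802 - 39349)/((-131 + 234) - 182177) = -138151/(103 - 182177) = -138151/(-182074) = -138151*(-1/182074) = 138151/182074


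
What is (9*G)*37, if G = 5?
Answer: 1665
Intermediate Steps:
(9*G)*37 = (9*5)*37 = 45*37 = 1665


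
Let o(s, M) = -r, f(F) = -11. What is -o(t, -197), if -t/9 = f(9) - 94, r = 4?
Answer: 4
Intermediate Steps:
t = 945 (t = -9*(-11 - 94) = -9*(-105) = 945)
o(s, M) = -4 (o(s, M) = -1*4 = -4)
-o(t, -197) = -1*(-4) = 4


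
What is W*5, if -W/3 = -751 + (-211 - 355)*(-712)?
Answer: -6033615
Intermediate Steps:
W = -1206723 (W = -3*(-751 + (-211 - 355)*(-712)) = -3*(-751 - 566*(-712)) = -3*(-751 + 402992) = -3*402241 = -1206723)
W*5 = -1206723*5 = -6033615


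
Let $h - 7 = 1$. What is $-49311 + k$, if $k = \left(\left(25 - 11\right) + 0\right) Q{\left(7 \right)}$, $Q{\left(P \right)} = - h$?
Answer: $-49423$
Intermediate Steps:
$h = 8$ ($h = 7 + 1 = 8$)
$Q{\left(P \right)} = -8$ ($Q{\left(P \right)} = \left(-1\right) 8 = -8$)
$k = -112$ ($k = \left(\left(25 - 11\right) + 0\right) \left(-8\right) = \left(14 + 0\right) \left(-8\right) = 14 \left(-8\right) = -112$)
$-49311 + k = -49311 - 112 = -49423$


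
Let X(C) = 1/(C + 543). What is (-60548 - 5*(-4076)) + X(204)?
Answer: -30005495/747 ≈ -40168.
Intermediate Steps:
X(C) = 1/(543 + C)
(-60548 - 5*(-4076)) + X(204) = (-60548 - 5*(-4076)) + 1/(543 + 204) = (-60548 + 20380) + 1/747 = -40168 + 1/747 = -30005495/747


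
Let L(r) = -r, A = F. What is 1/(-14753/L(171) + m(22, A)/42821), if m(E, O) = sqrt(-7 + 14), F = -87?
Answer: 4625834205227283/399093169764228682 - 1252128861*sqrt(7)/399093169764228682 ≈ 0.011591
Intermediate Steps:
A = -87
m(E, O) = sqrt(7)
1/(-14753/L(171) + m(22, A)/42821) = 1/(-14753/((-1*171)) + sqrt(7)/42821) = 1/(-14753/(-171) + sqrt(7)*(1/42821)) = 1/(-14753*(-1/171) + sqrt(7)/42821) = 1/(14753/171 + sqrt(7)/42821)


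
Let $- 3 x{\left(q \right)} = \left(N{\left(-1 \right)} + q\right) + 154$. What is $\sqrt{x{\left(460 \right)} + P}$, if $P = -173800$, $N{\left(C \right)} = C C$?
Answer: $i \sqrt{174005} \approx 417.14 i$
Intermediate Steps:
$N{\left(C \right)} = C^{2}$
$x{\left(q \right)} = - \frac{155}{3} - \frac{q}{3}$ ($x{\left(q \right)} = - \frac{\left(\left(-1\right)^{2} + q\right) + 154}{3} = - \frac{\left(1 + q\right) + 154}{3} = - \frac{155 + q}{3} = - \frac{155}{3} - \frac{q}{3}$)
$\sqrt{x{\left(460 \right)} + P} = \sqrt{\left(- \frac{155}{3} - \frac{460}{3}\right) - 173800} = \sqrt{-205 - 173800} = \sqrt{-174005} = i \sqrt{174005}$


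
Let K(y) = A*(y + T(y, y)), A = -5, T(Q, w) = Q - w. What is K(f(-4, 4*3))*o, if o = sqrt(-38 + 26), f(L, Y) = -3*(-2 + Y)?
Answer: 300*I*sqrt(3) ≈ 519.62*I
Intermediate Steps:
f(L, Y) = 6 - 3*Y
o = 2*I*sqrt(3) (o = sqrt(-12) = 2*I*sqrt(3) ≈ 3.4641*I)
K(y) = -5*y (K(y) = -5*(y + (y - y)) = -5*(y + 0) = -5*y)
K(f(-4, 4*3))*o = (-5*(6 - 12*3))*(2*I*sqrt(3)) = (-5*(6 - 3*12))*(2*I*sqrt(3)) = (-5*(6 - 36))*(2*I*sqrt(3)) = (-5*(-30))*(2*I*sqrt(3)) = 150*(2*I*sqrt(3)) = 300*I*sqrt(3)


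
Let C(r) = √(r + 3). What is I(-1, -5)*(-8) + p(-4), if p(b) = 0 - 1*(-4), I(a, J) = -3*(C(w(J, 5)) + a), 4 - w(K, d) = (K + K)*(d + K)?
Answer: -20 + 24*√7 ≈ 43.498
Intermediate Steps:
w(K, d) = 4 - 2*K*(K + d) (w(K, d) = 4 - (K + K)*(d + K) = 4 - 2*K*(K + d))
C(r) = √(3 + r)
I(a, J) = -3*a - 3*√(7 - 10*J - 2*J²) (I(a, J) = -3*(√(3 + (4 - 2*J² - 2*J*5)) + a) = -3*(√(3 + (4 - 2*J² - 10*J)) + a) = -3*(√(3 + (4 - 10*J - 2*J²)) + a) = -3*(√(7 - 10*J - 2*J²) + a) = -3*(a + √(7 - 10*J - 2*J²)) = -3*a - 3*√(7 - 10*J - 2*J²))
p(b) = 4 (p(b) = 0 + 4 = 4)
I(-1, -5)*(-8) + p(-4) = (-3*(-1) - 3*√(7 - 10*(-5) - 2*(-5)²))*(-8) + 4 = (3 - 3*√(7 + 50 - 2*25))*(-8) + 4 = (3 - 3*√(7 + 50 - 50))*(-8) + 4 = (3 - 3*√7)*(-8) + 4 = (-24 + 24*√7) + 4 = -20 + 24*√7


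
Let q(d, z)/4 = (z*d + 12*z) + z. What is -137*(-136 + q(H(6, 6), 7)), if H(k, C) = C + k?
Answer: -77268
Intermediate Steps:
q(d, z) = 52*z + 4*d*z (q(d, z) = 4*((z*d + 12*z) + z) = 4*((d*z + 12*z) + z) = 4*((12*z + d*z) + z) = 4*(13*z + d*z) = 52*z + 4*d*z)
-137*(-136 + q(H(6, 6), 7)) = -137*(-136 + 4*7*(13 + (6 + 6))) = -137*(-136 + 4*7*(13 + 12)) = -137*(-136 + 4*7*25) = -137*(-136 + 700) = -137*564 = -77268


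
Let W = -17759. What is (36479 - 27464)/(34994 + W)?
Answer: 601/1149 ≈ 0.52306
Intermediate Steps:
(36479 - 27464)/(34994 + W) = (36479 - 27464)/(34994 - 17759) = 9015/17235 = 9015*(1/17235) = 601/1149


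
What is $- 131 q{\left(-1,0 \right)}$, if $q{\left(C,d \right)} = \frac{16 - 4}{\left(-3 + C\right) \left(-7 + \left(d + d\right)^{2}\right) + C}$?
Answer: $- \frac{524}{9} \approx -58.222$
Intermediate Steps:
$q{\left(C,d \right)} = \frac{12}{C + \left(-7 + 4 d^{2}\right) \left(-3 + C\right)}$ ($q{\left(C,d \right)} = \frac{12}{\left(-3 + C\right) \left(-7 + \left(2 d\right)^{2}\right) + C} = \frac{12}{\left(-3 + C\right) \left(-7 + 4 d^{2}\right) + C} = \frac{12}{\left(-7 + 4 d^{2}\right) \left(-3 + C\right) + C} = \frac{12}{C + \left(-7 + 4 d^{2}\right) \left(-3 + C\right)}$)
$- 131 q{\left(-1,0 \right)} = - 131 \frac{12}{21 - 12 \cdot 0^{2} - -6 + 4 \left(-1\right) 0^{2}} = - 131 \frac{12}{21 - 0 + 6 + 4 \left(-1\right) 0} = - 131 \frac{12}{21 + 0 + 6 + 0} = - 131 \cdot \frac{12}{27} = - 131 \cdot 12 \cdot \frac{1}{27} = \left(-131\right) \frac{4}{9} = - \frac{524}{9}$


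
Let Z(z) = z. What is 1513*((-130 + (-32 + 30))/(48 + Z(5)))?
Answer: -199716/53 ≈ -3768.2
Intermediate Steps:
1513*((-130 + (-32 + 30))/(48 + Z(5))) = 1513*((-130 + (-32 + 30))/(48 + 5)) = 1513*((-130 - 2)/53) = 1513*(-132*1/53) = 1513*(-132/53) = -199716/53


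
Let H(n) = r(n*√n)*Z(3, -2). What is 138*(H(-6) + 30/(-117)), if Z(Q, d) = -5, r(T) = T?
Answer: -460/13 + 4140*I*√6 ≈ -35.385 + 10141.0*I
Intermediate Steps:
H(n) = -5*n^(3/2) (H(n) = (n*√n)*(-5) = n^(3/2)*(-5) = -5*n^(3/2))
138*(H(-6) + 30/(-117)) = 138*(-(-30)*I*√6 + 30/(-117)) = 138*(-(-30)*I*√6 + 30*(-1/117)) = 138*(30*I*√6 - 10/39) = 138*(-10/39 + 30*I*√6) = -460/13 + 4140*I*√6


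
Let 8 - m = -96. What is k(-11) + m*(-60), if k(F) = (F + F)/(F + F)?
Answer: -6239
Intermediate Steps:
m = 104 (m = 8 - 1*(-96) = 8 + 96 = 104)
k(F) = 1 (k(F) = (2*F)/((2*F)) = (2*F)*(1/(2*F)) = 1)
k(-11) + m*(-60) = 1 + 104*(-60) = 1 - 6240 = -6239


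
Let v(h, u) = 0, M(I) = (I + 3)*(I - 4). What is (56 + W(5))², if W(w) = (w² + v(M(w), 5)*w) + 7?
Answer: 7744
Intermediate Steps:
M(I) = (-4 + I)*(3 + I) (M(I) = (3 + I)*(-4 + I) = (-4 + I)*(3 + I))
W(w) = 7 + w² (W(w) = (w² + 0*w) + 7 = (w² + 0) + 7 = w² + 7 = 7 + w²)
(56 + W(5))² = (56 + (7 + 5²))² = (56 + (7 + 25))² = (56 + 32)² = 88² = 7744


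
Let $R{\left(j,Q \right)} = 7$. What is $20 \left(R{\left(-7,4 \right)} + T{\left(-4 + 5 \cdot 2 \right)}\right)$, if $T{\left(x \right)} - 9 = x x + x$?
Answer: $1160$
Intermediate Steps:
$T{\left(x \right)} = 9 + x + x^{2}$ ($T{\left(x \right)} = 9 + \left(x x + x\right) = 9 + \left(x^{2} + x\right) = 9 + \left(x + x^{2}\right) = 9 + x + x^{2}$)
$20 \left(R{\left(-7,4 \right)} + T{\left(-4 + 5 \cdot 2 \right)}\right) = 20 \left(7 + \left(9 + \left(-4 + 5 \cdot 2\right) + \left(-4 + 5 \cdot 2\right)^{2}\right)\right) = 20 \left(7 + \left(9 + \left(-4 + 10\right) + \left(-4 + 10\right)^{2}\right)\right) = 20 \left(7 + \left(9 + 6 + 6^{2}\right)\right) = 20 \left(7 + \left(9 + 6 + 36\right)\right) = 20 \left(7 + 51\right) = 20 \cdot 58 = 1160$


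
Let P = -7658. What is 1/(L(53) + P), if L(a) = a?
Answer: -1/7605 ≈ -0.00013149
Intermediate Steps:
1/(L(53) + P) = 1/(53 - 7658) = 1/(-7605) = -1/7605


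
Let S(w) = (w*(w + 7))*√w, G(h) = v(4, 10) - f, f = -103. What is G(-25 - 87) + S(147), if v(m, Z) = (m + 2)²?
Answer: 139 + 158466*√3 ≈ 2.7461e+5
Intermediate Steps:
v(m, Z) = (2 + m)²
G(h) = 139 (G(h) = (2 + 4)² - 1*(-103) = 6² + 103 = 36 + 103 = 139)
S(w) = w^(3/2)*(7 + w) (S(w) = (w*(7 + w))*√w = w^(3/2)*(7 + w))
G(-25 - 87) + S(147) = 139 + 147^(3/2)*(7 + 147) = 139 + (1029*√3)*154 = 139 + 158466*√3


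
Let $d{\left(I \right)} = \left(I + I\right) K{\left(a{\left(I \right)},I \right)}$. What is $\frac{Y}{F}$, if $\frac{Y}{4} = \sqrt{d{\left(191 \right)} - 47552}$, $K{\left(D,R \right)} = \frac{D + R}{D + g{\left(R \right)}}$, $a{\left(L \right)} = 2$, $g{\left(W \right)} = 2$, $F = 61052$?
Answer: $\frac{i \sqrt{116482}}{30526} \approx 0.01118 i$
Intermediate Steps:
$K{\left(D,R \right)} = \frac{D + R}{2 + D}$ ($K{\left(D,R \right)} = \frac{D + R}{D + 2} = \frac{D + R}{2 + D}$)
$d{\left(I \right)} = 2 I \left(\frac{1}{2} + \frac{I}{4}\right)$ ($d{\left(I \right)} = \left(I + I\right) \frac{2 + I}{2 + 2} = 2 I \frac{2 + I}{4} = 2 I \left(\frac{1}{2} + \frac{I}{4}\right)$)
$Y = 2 i \sqrt{116482}$ ($Y = 4 \sqrt{\frac{1}{2} \cdot 191 \left(2 + 191\right) - 47552} = 4 \sqrt{\frac{1}{2} \cdot 191 \cdot 193 - 47552} = 4 \sqrt{\frac{36863}{2} - 47552} = 4 \sqrt{- \frac{58241}{2}} = 4 \frac{i \sqrt{116482}}{2} = 2 i \sqrt{116482} \approx 682.59 i$)
$\frac{Y}{F} = \frac{2 i \sqrt{116482}}{61052} = 2 i \sqrt{116482} \cdot \frac{1}{61052} = \frac{i \sqrt{116482}}{30526}$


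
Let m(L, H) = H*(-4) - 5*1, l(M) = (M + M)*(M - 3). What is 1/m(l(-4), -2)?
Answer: ⅓ ≈ 0.33333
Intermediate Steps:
l(M) = 2*M*(-3 + M) (l(M) = (2*M)*(-3 + M) = 2*M*(-3 + M))
m(L, H) = -5 - 4*H (m(L, H) = -4*H - 5 = -5 - 4*H)
1/m(l(-4), -2) = 1/(-5 - 4*(-2)) = 1/(-5 + 8) = 1/3 = ⅓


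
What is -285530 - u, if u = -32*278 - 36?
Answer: -276598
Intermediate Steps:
u = -8932 (u = -8896 - 36 = -8932)
-285530 - u = -285530 - 1*(-8932) = -285530 + 8932 = -276598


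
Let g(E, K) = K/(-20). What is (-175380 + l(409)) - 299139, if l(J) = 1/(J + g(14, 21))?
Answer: -3871600501/8159 ≈ -4.7452e+5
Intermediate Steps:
g(E, K) = -K/20 (g(E, K) = K*(-1/20) = -K/20)
l(J) = 1/(-21/20 + J) (l(J) = 1/(J - 1/20*21) = 1/(J - 21/20) = 1/(-21/20 + J))
(-175380 + l(409)) - 299139 = (-175380 + 20/(-21 + 20*409)) - 299139 = (-175380 + 20/(-21 + 8180)) - 299139 = (-175380 + 20/8159) - 299139 = -1430925400/8159 - 299139 = -3871600501/8159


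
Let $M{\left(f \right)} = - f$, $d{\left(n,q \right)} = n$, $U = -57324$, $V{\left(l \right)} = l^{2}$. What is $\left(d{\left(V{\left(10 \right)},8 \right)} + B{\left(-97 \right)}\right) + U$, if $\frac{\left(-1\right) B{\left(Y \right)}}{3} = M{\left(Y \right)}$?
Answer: $-57515$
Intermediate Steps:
$B{\left(Y \right)} = 3 Y$ ($B{\left(Y \right)} = - 3 \left(- Y\right) = 3 Y$)
$\left(d{\left(V{\left(10 \right)},8 \right)} + B{\left(-97 \right)}\right) + U = \left(10^{2} + 3 \left(-97\right)\right) - 57324 = \left(100 - 291\right) - 57324 = -191 - 57324 = -57515$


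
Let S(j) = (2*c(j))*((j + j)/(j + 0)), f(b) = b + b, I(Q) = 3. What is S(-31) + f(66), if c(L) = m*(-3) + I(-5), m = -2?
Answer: 168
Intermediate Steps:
f(b) = 2*b
c(L) = 9 (c(L) = -2*(-3) + 3 = 6 + 3 = 9)
S(j) = 36 (S(j) = (2*9)*((j + j)/(j + 0)) = 18*((2*j)/j) = 18*2 = 36)
S(-31) + f(66) = 36 + 2*66 = 36 + 132 = 168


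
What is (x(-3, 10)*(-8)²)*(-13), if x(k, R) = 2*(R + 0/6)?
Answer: -16640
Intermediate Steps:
x(k, R) = 2*R (x(k, R) = 2*(R + 0*(⅙)) = 2*(R + 0) = 2*R)
(x(-3, 10)*(-8)²)*(-13) = ((2*10)*(-8)²)*(-13) = (20*64)*(-13) = 1280*(-13) = -16640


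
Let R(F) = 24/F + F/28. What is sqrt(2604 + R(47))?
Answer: 11*sqrt(9325505)/658 ≈ 51.051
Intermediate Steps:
R(F) = 24/F + F/28 (R(F) = 24/F + F*(1/28) = 24/F + F/28)
sqrt(2604 + R(47)) = sqrt(2604 + (24/47 + (1/28)*47)) = sqrt(2604 + (24*(1/47) + 47/28)) = sqrt(2604 + (24/47 + 47/28)) = sqrt(2604 + 2881/1316) = sqrt(3429745/1316) = 11*sqrt(9325505)/658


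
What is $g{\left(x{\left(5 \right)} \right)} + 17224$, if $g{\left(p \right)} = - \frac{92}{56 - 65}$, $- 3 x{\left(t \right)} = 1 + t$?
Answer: $\frac{155108}{9} \approx 17234.0$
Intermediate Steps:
$x{\left(t \right)} = - \frac{1}{3} - \frac{t}{3}$ ($x{\left(t \right)} = - \frac{1 + t}{3} = - \frac{1}{3} - \frac{t}{3}$)
$g{\left(p \right)} = \frac{92}{9}$ ($g{\left(p \right)} = - \frac{92}{56 - 65} = - \frac{92}{-9} = \left(-92\right) \left(- \frac{1}{9}\right) = \frac{92}{9}$)
$g{\left(x{\left(5 \right)} \right)} + 17224 = \frac{92}{9} + 17224 = \frac{155108}{9}$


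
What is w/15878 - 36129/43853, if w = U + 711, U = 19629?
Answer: 159156879/348148967 ≈ 0.45715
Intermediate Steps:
w = 20340 (w = 19629 + 711 = 20340)
w/15878 - 36129/43853 = 20340/15878 - 36129/43853 = 20340*(1/15878) - 36129*1/43853 = 10170/7939 - 36129/43853 = 159156879/348148967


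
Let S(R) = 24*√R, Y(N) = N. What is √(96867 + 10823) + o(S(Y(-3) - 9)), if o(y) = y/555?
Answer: 11*√890 + 16*I*√3/185 ≈ 328.16 + 0.1498*I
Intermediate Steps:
o(y) = y/555 (o(y) = y*(1/555) = y/555)
√(96867 + 10823) + o(S(Y(-3) - 9)) = √(96867 + 10823) + (24*√(-3 - 9))/555 = √107690 + (24*√(-12))/555 = 11*√890 + (24*(2*I*√3))/555 = 11*√890 + (48*I*√3)/555 = 11*√890 + 16*I*√3/185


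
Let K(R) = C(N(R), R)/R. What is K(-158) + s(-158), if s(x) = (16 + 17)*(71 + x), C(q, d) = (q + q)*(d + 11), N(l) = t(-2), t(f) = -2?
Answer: -227103/79 ≈ -2874.7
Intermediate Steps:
N(l) = -2
C(q, d) = 2*q*(11 + d) (C(q, d) = (2*q)*(11 + d) = 2*q*(11 + d))
s(x) = 2343 + 33*x (s(x) = 33*(71 + x) = 2343 + 33*x)
K(R) = (-44 - 4*R)/R (K(R) = (2*(-2)*(11 + R))/R = (-44 - 4*R)/R)
K(-158) + s(-158) = (-4 - 44/(-158)) + (2343 + 33*(-158)) = (-4 - 44*(-1/158)) + (2343 - 5214) = (-4 + 22/79) - 2871 = -294/79 - 2871 = -227103/79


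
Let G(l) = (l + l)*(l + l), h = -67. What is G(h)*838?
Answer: 15047128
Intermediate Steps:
G(l) = 4*l² (G(l) = (2*l)*(2*l) = 4*l²)
G(h)*838 = (4*(-67)²)*838 = (4*4489)*838 = 17956*838 = 15047128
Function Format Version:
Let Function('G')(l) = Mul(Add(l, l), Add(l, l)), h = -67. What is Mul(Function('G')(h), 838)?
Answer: 15047128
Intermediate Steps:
Function('G')(l) = Mul(4, Pow(l, 2)) (Function('G')(l) = Mul(Mul(2, l), Mul(2, l)) = Mul(4, Pow(l, 2)))
Mul(Function('G')(h), 838) = Mul(Mul(4, Pow(-67, 2)), 838) = Mul(Mul(4, 4489), 838) = Mul(17956, 838) = 15047128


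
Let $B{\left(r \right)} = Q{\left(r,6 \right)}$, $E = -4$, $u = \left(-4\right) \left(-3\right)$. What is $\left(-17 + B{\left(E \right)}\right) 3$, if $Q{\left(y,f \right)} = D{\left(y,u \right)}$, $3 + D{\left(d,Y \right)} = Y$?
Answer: $-24$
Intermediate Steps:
$u = 12$
$D{\left(d,Y \right)} = -3 + Y$
$Q{\left(y,f \right)} = 9$ ($Q{\left(y,f \right)} = -3 + 12 = 9$)
$B{\left(r \right)} = 9$
$\left(-17 + B{\left(E \right)}\right) 3 = \left(-17 + 9\right) 3 = \left(-8\right) 3 = -24$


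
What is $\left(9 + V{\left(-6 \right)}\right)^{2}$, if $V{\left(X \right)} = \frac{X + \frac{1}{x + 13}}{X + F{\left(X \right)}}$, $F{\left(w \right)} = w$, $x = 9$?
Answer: $\frac{6285049}{69696} \approx 90.178$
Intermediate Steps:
$V{\left(X \right)} = \frac{\frac{1}{22} + X}{2 X}$ ($V{\left(X \right)} = \frac{X + \frac{1}{9 + 13}}{X + X} = \frac{X + \frac{1}{22}}{2 X} = \left(X + \frac{1}{22}\right) \frac{1}{2 X} = \left(\frac{1}{22} + X\right) \frac{1}{2 X} = \frac{\frac{1}{22} + X}{2 X}$)
$\left(9 + V{\left(-6 \right)}\right)^{2} = \left(9 + \frac{1 + 22 \left(-6\right)}{44 \left(-6\right)}\right)^{2} = \left(9 + \frac{1}{44} \left(- \frac{1}{6}\right) \left(1 - 132\right)\right)^{2} = \left(9 + \frac{1}{44} \left(- \frac{1}{6}\right) \left(-131\right)\right)^{2} = \left(9 + \frac{131}{264}\right)^{2} = \left(\frac{2507}{264}\right)^{2} = \frac{6285049}{69696}$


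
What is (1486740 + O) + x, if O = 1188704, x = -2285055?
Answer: 390389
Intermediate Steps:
(1486740 + O) + x = (1486740 + 1188704) - 2285055 = 2675444 - 2285055 = 390389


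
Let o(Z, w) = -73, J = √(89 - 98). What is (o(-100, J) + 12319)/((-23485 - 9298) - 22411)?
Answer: -2041/9199 ≈ -0.22187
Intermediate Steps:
J = 3*I (J = √(-9) = 3*I ≈ 3.0*I)
(o(-100, J) + 12319)/((-23485 - 9298) - 22411) = (-73 + 12319)/((-23485 - 9298) - 22411) = 12246/(-32783 - 22411) = 12246/(-55194) = 12246*(-1/55194) = -2041/9199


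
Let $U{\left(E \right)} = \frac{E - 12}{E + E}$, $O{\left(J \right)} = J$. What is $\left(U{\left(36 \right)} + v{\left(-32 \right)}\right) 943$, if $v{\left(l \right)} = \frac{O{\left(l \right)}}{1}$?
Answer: $- \frac{89585}{3} \approx -29862.0$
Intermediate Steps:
$v{\left(l \right)} = l$ ($v{\left(l \right)} = \frac{l}{1} = l 1 = l$)
$U{\left(E \right)} = \frac{-12 + E}{2 E}$
$\left(U{\left(36 \right)} + v{\left(-32 \right)}\right) 943 = \left(\frac{-12 + 36}{2 \cdot 36} - 32\right) 943 = \left(\frac{1}{2} \cdot \frac{1}{36} \cdot 24 - 32\right) 943 = \left(\frac{1}{3} - 32\right) 943 = \left(- \frac{95}{3}\right) 943 = - \frac{89585}{3}$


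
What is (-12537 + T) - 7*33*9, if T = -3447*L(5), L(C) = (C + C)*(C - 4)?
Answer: -49086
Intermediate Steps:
L(C) = 2*C*(-4 + C) (L(C) = (2*C)*(-4 + C) = 2*C*(-4 + C))
T = -34470 (T = -6894*5*(-4 + 5) = -6894*5 = -3447*10 = -34470)
(-12537 + T) - 7*33*9 = (-12537 - 34470) - 7*33*9 = -47007 - 231*9 = -47007 - 2079 = -49086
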